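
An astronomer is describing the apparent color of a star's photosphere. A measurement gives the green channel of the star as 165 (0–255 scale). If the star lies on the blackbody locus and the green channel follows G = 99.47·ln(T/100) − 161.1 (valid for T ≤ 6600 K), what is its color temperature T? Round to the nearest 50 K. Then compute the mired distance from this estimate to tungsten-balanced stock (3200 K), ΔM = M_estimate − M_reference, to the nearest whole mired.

ln t = (165 + 161.1) / 99.47 = 3.2784.
t = e^3.2784 = 26.533.
T = 100·t = 2653 K → 2650 K to the nearest 50 K.
M_estimate = 10⁶/2650 = 377.36; M_reference = 10⁶/3200 = 312.50.
ΔM = 377.36 − 312.50 = 64.86 → +65 mireds.

+65 mireds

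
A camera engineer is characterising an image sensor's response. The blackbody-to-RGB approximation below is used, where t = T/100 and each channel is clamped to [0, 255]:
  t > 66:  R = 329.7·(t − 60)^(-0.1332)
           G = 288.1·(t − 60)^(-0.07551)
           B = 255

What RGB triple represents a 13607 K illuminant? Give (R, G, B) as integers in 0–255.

t = 13607/100 = 136.07; the t > 66 branch applies.
R = 329.7·(136.07 − 60)^(-0.1332) = 329.7·76.07^(-0.1332) = 329.7·0.56159 = 185.158.
G = 288.1·(136.07 − 60)^(-0.07551) = 288.1·76.07^(-0.07551) = 288.1·0.72102 = 207.727.
B = 255 by definition for t > 66.
Rounded: (185, 208, 255).

(185, 208, 255)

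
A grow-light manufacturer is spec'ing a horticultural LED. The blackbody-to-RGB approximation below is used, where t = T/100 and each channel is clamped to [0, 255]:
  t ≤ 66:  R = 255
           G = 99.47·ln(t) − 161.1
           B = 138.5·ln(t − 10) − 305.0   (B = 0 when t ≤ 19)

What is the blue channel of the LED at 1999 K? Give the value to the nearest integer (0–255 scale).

14

t = 1999/100 = 19.99; the t ≤ 66 branch applies.
B = 138.5·ln(19.99 − 10) − 305.0 = 138.5·ln 9.99 − 305.0 = 138.5·2.3016 − 305.0 = 13.769.
Rounded: 14.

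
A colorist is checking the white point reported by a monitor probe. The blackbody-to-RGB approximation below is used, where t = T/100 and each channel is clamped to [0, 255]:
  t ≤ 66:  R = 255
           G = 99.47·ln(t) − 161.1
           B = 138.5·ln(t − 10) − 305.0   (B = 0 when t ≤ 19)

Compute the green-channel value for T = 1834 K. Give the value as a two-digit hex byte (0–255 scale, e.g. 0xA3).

0x80

t = 1834/100 = 18.34; the t ≤ 66 branch applies.
G = 99.47·ln 18.34 − 161.1 = 99.47·2.9091 − 161.1 = 128.267.
Rounded: 128; in hex, 0x80.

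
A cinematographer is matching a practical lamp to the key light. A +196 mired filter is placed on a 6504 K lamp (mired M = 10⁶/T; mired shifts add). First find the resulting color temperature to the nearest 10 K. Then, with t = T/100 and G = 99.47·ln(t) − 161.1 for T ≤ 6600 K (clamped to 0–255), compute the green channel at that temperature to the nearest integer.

172

M_in = 10⁶/6504 = 153.75; M_out = 153.75 + (+196) = 349.75.
T_out = 10⁶/349.75 = 2859.2 K → 2860 K; t = 28.6.
G = 99.47·ln 28.6 − 161.1 = 99.47·3.3534 − 161.1 = 172.463.
Rounded: 172.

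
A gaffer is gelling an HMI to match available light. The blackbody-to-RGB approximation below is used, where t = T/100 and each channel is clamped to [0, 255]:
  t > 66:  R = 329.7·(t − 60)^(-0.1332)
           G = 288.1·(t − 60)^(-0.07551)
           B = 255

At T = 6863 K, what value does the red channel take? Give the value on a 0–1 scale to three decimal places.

0.970

t = 6863/100 = 68.63; the t > 66 branch applies.
R = 329.7·(68.63 − 60)^(-0.1332) = 329.7·8.63^(-0.1332) = 329.7·0.75045 = 247.424.
On a 0–1 scale: 247.424/255 = 0.9703 → 0.970.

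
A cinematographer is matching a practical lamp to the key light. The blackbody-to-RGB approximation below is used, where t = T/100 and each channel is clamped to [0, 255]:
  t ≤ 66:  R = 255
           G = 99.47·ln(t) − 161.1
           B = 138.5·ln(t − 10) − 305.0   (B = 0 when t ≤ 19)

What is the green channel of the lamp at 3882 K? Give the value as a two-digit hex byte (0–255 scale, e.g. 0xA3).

t = 3882/100 = 38.82; the t ≤ 66 branch applies.
G = 99.47·ln 38.82 − 161.1 = 99.47·3.6589 − 161.1 = 202.854.
Rounded: 203; in hex, 0xCB.

0xCB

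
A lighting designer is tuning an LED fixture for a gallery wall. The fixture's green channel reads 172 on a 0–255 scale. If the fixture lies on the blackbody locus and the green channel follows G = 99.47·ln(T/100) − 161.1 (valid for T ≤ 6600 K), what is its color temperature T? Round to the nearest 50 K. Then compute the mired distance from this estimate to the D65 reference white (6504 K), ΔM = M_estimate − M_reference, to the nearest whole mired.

ln t = (172 + 161.1) / 99.47 = 3.3487.
t = e^3.3487 = 28.467.
T = 100·t = 2847 K → 2850 K to the nearest 50 K.
M_estimate = 10⁶/2850 = 350.88; M_reference = 10⁶/6504 = 153.75.
ΔM = 350.88 − 153.75 = 197.13 → +197 mireds.

+197 mireds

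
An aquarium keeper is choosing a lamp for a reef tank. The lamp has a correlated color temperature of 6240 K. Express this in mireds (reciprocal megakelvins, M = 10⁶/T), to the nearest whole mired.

M = 10⁶ / 6240 = 160.256 → 160 mireds.

160 mireds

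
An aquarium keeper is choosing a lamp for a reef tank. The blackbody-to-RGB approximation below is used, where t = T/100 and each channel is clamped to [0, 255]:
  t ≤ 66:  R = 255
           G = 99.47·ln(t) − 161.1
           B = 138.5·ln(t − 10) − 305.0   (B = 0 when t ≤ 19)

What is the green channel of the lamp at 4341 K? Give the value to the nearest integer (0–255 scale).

t = 4341/100 = 43.41; the t ≤ 66 branch applies.
G = 99.47·ln 43.41 − 161.1 = 99.47·3.7707 − 161.1 = 213.971.
Rounded: 214.

214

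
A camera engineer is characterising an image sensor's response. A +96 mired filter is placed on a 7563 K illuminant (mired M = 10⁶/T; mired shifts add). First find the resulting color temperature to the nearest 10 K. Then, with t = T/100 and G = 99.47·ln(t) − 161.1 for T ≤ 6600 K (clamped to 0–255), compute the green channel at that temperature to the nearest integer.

M_in = 10⁶/7563 = 132.22; M_out = 132.22 + (+96) = 228.22.
T_out = 10⁶/228.22 = 4381.7 K → 4380 K; t = 43.8.
G = 99.47·ln 43.8 − 161.1 = 99.47·3.7796 − 161.1 = 214.860.
Rounded: 215.

215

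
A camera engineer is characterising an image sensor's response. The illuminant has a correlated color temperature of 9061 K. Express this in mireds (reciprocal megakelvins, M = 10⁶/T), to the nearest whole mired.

110 mireds

M = 10⁶ / 9061 = 110.363 → 110 mireds.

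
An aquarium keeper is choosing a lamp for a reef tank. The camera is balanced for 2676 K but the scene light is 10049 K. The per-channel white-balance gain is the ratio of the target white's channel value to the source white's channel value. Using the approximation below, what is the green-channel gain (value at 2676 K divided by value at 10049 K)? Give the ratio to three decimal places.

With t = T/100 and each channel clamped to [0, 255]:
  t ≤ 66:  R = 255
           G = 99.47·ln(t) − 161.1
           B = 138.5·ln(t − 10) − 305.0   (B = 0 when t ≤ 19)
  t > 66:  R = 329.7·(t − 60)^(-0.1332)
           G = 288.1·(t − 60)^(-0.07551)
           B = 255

0.761

At 10049 K (t = 100.49):
  G = 288.1·(100.49 − 60)^(-0.07551) = 288.1·40.49^(-0.07551) = 288.1·0.75619 = 217.857.
At 2676 K (t = 26.76):
  G = 99.47·ln 26.76 − 161.1 = 99.47·3.2869 − 161.1 = 165.849.
Gain = 165.849 / 217.857 = 0.7613 → 0.761.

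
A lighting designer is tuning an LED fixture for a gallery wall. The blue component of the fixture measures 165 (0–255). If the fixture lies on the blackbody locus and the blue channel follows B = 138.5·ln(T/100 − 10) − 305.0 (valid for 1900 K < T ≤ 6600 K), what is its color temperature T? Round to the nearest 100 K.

4000 K

ln(t − 10) = (165 + 305.0) / 138.5 = 3.3935.
t − 10 = e^3.3935 = 29.770, so t = 39.770.
T = 100·t = 3977 K → 4000 K to the nearest 100 K.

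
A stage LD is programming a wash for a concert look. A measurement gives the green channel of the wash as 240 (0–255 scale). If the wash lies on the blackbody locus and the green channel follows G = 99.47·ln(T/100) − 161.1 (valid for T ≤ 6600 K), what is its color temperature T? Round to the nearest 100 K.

ln t = (240 + 161.1) / 99.47 = 4.0324.
t = e^4.0324 = 56.394.
T = 100·t = 5639 K → 5600 K to the nearest 100 K.

5600 K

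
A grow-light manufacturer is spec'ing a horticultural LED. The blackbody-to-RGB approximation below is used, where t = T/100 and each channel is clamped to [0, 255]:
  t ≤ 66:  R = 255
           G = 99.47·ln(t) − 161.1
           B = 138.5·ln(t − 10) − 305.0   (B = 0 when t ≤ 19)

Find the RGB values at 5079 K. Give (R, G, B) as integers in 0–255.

t = 5079/100 = 50.79; the t ≤ 66 branch applies.
R = 255 by definition for t ≤ 66.
G = 99.47·ln 50.79 − 161.1 = 99.47·3.9277 − 161.1 = 229.588.
B = 138.5·ln(50.79 − 10) − 305.0 = 138.5·ln 40.79 − 305.0 = 138.5·3.7084 − 305.0 = 208.619.
Rounded: (255, 230, 209).

(255, 230, 209)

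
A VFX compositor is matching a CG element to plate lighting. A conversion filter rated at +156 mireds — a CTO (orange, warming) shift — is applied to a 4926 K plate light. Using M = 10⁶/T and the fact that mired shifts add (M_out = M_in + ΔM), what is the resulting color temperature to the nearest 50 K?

M_in = 10⁶/4926 = 203.00 mireds.
M_out = 203.00 + (+156) = 359.00 mireds.
T_out = 10⁶/359.00 = 2785.5 K → 2800 K.

2800 K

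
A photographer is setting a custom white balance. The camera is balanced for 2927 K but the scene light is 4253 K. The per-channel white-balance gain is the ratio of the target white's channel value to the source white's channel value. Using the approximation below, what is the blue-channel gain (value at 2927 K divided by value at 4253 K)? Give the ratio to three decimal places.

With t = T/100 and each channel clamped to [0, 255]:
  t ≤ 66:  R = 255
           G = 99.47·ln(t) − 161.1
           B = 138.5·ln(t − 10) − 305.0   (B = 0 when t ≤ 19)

0.591

At 4253 K (t = 42.53):
  B = 138.5·ln(42.53 − 10) − 305.0 = 138.5·ln 32.53 − 305.0 = 138.5·3.4822 − 305.0 = 177.280.
At 2927 K (t = 29.27):
  B = 138.5·ln(29.27 − 10) − 305.0 = 138.5·ln 19.27 − 305.0 = 138.5·2.9585 − 305.0 = 104.759.
Gain = 104.759 / 177.280 = 0.5909 → 0.591.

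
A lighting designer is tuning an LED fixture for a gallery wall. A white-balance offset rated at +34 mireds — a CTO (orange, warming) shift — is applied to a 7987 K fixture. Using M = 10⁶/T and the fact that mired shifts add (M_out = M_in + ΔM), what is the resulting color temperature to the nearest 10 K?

M_in = 10⁶/7987 = 125.20 mireds.
M_out = 125.20 + (+34) = 159.20 mireds.
T_out = 10⁶/159.20 = 6281.3 K → 6280 K.

6280 K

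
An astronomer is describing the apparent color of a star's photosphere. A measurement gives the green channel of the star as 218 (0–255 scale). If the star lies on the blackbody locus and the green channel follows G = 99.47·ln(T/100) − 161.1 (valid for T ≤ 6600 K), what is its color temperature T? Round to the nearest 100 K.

4500 K

ln t = (218 + 161.1) / 99.47 = 3.8112.
t = e^3.8112 = 45.205.
T = 100·t = 4520 K → 4500 K to the nearest 100 K.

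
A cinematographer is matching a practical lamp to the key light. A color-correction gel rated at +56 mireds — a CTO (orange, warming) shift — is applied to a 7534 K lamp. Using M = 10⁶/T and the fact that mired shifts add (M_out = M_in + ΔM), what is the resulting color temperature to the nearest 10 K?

M_in = 10⁶/7534 = 132.73 mireds.
M_out = 132.73 + (+56) = 188.73 mireds.
T_out = 10⁶/188.73 = 5298.5 K → 5300 K.

5300 K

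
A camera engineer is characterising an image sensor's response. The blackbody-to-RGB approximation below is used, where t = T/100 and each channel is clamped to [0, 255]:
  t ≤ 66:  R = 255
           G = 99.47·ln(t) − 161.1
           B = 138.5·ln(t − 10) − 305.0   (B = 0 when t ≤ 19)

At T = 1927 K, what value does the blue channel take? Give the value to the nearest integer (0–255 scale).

t = 1927/100 = 19.27; the t ≤ 66 branch applies.
B = 138.5·ln(19.27 − 10) − 305.0 = 138.5·ln 9.27 − 305.0 = 138.5·2.2268 − 305.0 = 3.409.
Rounded: 3.

3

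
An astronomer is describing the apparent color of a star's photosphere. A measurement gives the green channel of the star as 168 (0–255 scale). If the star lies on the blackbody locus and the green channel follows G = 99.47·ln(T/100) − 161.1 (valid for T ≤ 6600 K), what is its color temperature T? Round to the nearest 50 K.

ln t = (168 + 161.1) / 99.47 = 3.3085.
t = e^3.3085 = 27.345.
T = 100·t = 2735 K → 2750 K to the nearest 50 K.

2750 K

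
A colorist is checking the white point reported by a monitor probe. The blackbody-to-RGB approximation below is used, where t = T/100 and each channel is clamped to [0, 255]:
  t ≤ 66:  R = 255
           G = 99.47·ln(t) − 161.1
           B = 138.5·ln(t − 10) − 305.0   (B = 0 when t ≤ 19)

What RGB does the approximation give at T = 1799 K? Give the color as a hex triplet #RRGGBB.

#FF7E00

t = 1799/100 = 17.99; the t ≤ 66 branch applies.
R = 255 by definition for t ≤ 66.
G = 99.47·ln 17.99 − 161.1 = 99.47·2.8898 − 161.1 = 126.350.
t = 17.99 ≤ 19, so B = 0.
Rounded: (255, 126, 0).
In hex: #FF7E00.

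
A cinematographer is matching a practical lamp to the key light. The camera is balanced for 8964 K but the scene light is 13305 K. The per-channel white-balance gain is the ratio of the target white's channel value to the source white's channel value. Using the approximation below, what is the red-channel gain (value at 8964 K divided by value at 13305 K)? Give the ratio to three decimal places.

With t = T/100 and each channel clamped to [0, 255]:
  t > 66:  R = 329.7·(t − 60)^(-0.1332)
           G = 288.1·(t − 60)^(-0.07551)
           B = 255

At 13305 K (t = 133.05):
  R = 329.7·(133.05 − 60)^(-0.1332) = 329.7·73.05^(-0.1332) = 329.7·0.56463 = 186.159.
At 8964 K (t = 89.64):
  R = 329.7·(89.64 − 60)^(-0.1332) = 329.7·29.64^(-0.1332) = 329.7·0.63672 = 209.925.
Gain = 209.925 / 186.159 = 1.1277 → 1.128.

1.128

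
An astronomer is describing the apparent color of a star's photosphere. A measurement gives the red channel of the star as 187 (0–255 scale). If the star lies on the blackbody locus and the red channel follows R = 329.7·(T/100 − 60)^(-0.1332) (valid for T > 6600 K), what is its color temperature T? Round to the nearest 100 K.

(t − 60)^(-0.1332) = 187/329.7 = 0.56718.
t − 60 = 0.56718^(1/-0.1332) = 0.56718^(-7.508) = 70.620, so t = 130.620.
T = 100·t = 13062 K → 13100 K to the nearest 100 K.

13100 K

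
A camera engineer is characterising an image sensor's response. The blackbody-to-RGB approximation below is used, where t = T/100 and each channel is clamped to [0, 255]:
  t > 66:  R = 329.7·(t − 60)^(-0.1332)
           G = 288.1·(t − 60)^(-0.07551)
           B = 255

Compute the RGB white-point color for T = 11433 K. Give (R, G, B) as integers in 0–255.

t = 11433/100 = 114.33; the t > 66 branch applies.
R = 329.7·(114.33 − 60)^(-0.1332) = 329.7·54.33^(-0.1332) = 329.7·0.58734 = 193.647.
G = 288.1·(114.33 − 60)^(-0.07551) = 288.1·54.33^(-0.07551) = 288.1·0.73958 = 213.074.
B = 255 by definition for t > 66.
Rounded: (194, 213, 255).

(194, 213, 255)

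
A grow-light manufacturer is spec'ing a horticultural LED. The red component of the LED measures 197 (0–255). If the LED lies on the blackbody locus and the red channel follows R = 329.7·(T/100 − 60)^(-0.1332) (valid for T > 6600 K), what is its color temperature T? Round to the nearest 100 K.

(t − 60)^(-0.1332) = 197/329.7 = 0.59751.
t − 60 = 0.59751^(1/-0.1332) = 0.59751^(-7.508) = 47.761, so t = 107.761.
T = 100·t = 10776 K → 10800 K to the nearest 100 K.

10800 K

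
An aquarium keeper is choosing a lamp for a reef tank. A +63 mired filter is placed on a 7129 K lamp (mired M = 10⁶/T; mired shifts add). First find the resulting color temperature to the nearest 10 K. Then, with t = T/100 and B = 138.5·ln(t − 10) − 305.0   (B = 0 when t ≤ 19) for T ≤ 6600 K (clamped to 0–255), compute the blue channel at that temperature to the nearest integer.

M_in = 10⁶/7129 = 140.27; M_out = 140.27 + (+63) = 203.27.
T_out = 10⁶/203.27 = 4919.5 K → 4920 K; t = 49.2.
B = 138.5·ln(49.2 − 10) − 305.0 = 138.5·ln 39.2 − 305.0 = 138.5·3.6687 − 305.0 = 203.112.
Rounded: 203.

203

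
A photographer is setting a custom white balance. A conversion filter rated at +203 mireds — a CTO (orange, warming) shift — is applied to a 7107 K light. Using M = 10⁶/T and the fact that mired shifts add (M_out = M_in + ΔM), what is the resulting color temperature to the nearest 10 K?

2910 K

M_in = 10⁶/7107 = 140.71 mireds.
M_out = 140.71 + (+203) = 343.71 mireds.
T_out = 10⁶/343.71 = 2909.5 K → 2910 K.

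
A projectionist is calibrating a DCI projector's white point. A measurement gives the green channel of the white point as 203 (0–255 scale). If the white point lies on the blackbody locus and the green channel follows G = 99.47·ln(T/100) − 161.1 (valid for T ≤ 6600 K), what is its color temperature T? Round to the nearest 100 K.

3900 K

ln t = (203 + 161.1) / 99.47 = 3.6604.
t = e^3.6604 = 38.877.
T = 100·t = 3888 K → 3900 K to the nearest 100 K.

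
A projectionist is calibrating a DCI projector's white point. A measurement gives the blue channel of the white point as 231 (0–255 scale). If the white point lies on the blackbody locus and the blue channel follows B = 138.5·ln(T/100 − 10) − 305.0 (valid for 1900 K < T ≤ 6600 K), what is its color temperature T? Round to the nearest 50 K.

ln(t − 10) = (231 + 305.0) / 138.5 = 3.8700.
t − 10 = e^3.8700 = 47.944, so t = 57.944.
T = 100·t = 5794 K → 5800 K to the nearest 50 K.

5800 K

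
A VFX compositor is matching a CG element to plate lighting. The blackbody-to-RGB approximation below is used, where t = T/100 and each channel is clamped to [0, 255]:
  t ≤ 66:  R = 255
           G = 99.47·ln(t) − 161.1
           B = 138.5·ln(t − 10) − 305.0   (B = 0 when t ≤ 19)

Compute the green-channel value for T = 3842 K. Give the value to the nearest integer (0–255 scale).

t = 3842/100 = 38.42; the t ≤ 66 branch applies.
G = 99.47·ln 38.42 − 161.1 = 99.47·3.6486 − 161.1 = 201.824.
Rounded: 202.

202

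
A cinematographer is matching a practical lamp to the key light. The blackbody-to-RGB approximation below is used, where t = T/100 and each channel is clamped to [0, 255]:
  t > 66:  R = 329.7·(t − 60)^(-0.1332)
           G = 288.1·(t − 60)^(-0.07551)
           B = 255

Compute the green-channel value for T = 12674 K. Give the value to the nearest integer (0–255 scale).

210

t = 12674/100 = 126.74; the t > 66 branch applies.
G = 288.1·(126.74 − 60)^(-0.07551) = 288.1·66.74^(-0.07551) = 288.1·0.72818 = 209.790.
Rounded: 210.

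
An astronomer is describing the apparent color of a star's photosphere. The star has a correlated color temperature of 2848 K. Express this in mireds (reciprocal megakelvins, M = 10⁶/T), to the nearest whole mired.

351 mireds

M = 10⁶ / 2848 = 351.124 → 351 mireds.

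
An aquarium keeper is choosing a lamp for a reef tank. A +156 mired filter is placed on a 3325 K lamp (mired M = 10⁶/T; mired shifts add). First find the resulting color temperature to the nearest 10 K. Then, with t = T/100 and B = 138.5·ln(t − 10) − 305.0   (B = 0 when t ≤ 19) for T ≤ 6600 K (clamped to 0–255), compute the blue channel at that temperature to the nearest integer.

M_in = 10⁶/3325 = 300.75; M_out = 300.75 + (+156) = 456.75.
T_out = 10⁶/456.75 = 2189.4 K → 2190 K; t = 21.9.
B = 138.5·ln(21.9 − 10) − 305.0 = 138.5·ln 11.9 − 305.0 = 138.5·2.4765 − 305.0 = 38.001.
Rounded: 38.

38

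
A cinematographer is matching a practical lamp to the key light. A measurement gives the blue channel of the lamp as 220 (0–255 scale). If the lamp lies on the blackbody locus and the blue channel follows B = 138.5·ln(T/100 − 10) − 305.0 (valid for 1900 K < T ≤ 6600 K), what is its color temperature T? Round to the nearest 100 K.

5400 K

ln(t − 10) = (220 + 305.0) / 138.5 = 3.7906.
t − 10 = e^3.7906 = 44.284, so t = 54.284.
T = 100·t = 5428 K → 5400 K to the nearest 100 K.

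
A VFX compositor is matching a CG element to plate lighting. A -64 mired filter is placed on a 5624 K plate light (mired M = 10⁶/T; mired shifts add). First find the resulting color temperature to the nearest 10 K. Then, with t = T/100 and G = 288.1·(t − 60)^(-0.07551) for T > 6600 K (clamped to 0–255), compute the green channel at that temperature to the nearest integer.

224

M_in = 10⁶/5624 = 177.81; M_out = 177.81 + (-64) = 113.81.
T_out = 10⁶/113.81 = 8786.6 K → 8790 K; t = 87.9.
G = 288.1·(87.9 − 60)^(-0.07551) = 288.1·27.9^(-0.07551) = 288.1·0.77775 = 224.071.
Rounded: 224.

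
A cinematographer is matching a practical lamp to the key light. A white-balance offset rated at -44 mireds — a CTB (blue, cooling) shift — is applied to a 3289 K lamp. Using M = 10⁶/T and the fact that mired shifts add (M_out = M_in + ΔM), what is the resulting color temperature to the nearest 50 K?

3850 K

M_in = 10⁶/3289 = 304.04 mireds.
M_out = 304.04 + (-44) = 260.04 mireds.
T_out = 10⁶/260.04 = 3845.5 K → 3850 K.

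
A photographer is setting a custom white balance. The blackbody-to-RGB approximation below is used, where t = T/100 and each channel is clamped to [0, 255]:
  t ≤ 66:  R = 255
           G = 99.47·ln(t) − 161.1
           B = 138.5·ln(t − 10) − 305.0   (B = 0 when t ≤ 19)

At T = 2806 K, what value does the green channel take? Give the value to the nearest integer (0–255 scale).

171

t = 2806/100 = 28.06; the t ≤ 66 branch applies.
G = 99.47·ln 28.06 − 161.1 = 99.47·3.3343 − 161.1 = 170.567.
Rounded: 171.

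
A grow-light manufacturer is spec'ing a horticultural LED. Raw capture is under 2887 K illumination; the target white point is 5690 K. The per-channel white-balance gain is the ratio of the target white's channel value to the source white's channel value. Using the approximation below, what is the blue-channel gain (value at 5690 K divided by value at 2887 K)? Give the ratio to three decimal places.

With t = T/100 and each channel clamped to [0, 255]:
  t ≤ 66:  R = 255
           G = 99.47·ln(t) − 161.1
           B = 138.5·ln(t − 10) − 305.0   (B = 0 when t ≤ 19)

At 2887 K (t = 28.87):
  B = 138.5·ln(28.87 − 10) − 305.0 = 138.5·ln 18.87 − 305.0 = 138.5·2.9376 − 305.0 = 101.854.
At 5690 K (t = 56.9):
  B = 138.5·ln(56.9 − 10) − 305.0 = 138.5·ln 46.9 − 305.0 = 138.5·3.8480 − 305.0 = 227.950.
Gain = 227.950 / 101.854 = 2.2380 → 2.238.

2.238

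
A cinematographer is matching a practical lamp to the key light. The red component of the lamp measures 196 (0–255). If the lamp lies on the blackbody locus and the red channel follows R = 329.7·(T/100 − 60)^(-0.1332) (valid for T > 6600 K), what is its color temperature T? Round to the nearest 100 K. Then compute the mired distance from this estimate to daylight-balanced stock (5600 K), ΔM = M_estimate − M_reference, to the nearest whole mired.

-88 mireds

(t − 60)^(-0.1332) = 196/329.7 = 0.59448.
t − 60 = 0.59448^(1/-0.1332) = 0.59448^(-7.508) = 49.621, so t = 109.621.
T = 100·t = 10962 K → 11000 K to the nearest 100 K.
M_estimate = 10⁶/11000 = 90.91; M_reference = 10⁶/5600 = 178.57.
ΔM = 90.91 − 178.57 = -87.66 → -88 mireds.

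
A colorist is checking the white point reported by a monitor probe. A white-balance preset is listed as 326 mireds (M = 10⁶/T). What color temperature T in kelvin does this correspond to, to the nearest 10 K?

3070 K

T = 10⁶ / 326 = 3067.48 K → 3070 K.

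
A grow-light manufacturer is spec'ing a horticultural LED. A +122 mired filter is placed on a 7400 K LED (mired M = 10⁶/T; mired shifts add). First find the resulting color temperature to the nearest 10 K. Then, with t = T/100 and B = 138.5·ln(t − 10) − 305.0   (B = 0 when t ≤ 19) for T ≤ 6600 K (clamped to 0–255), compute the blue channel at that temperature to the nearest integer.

161

M_in = 10⁶/7400 = 135.14; M_out = 135.14 + (+122) = 257.14.
T_out = 10⁶/257.14 = 3889.0 K → 3890 K; t = 38.9.
B = 138.5·ln(38.9 − 10) − 305.0 = 138.5·ln 28.9 − 305.0 = 138.5·3.3638 − 305.0 = 160.892.
Rounded: 161.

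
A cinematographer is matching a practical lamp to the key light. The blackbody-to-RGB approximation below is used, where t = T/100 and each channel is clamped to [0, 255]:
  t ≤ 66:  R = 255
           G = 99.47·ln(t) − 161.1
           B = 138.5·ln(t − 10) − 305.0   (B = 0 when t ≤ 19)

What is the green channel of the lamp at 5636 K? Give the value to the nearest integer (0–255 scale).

t = 5636/100 = 56.36; the t ≤ 66 branch applies.
G = 99.47·ln 56.36 − 161.1 = 99.47·4.0318 − 161.1 = 239.939.
Rounded: 240.

240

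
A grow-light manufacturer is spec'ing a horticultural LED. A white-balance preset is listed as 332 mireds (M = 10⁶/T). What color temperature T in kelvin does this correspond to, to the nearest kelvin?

3012 K

T = 10⁶ / 332 = 3012.05 K → 3012 K.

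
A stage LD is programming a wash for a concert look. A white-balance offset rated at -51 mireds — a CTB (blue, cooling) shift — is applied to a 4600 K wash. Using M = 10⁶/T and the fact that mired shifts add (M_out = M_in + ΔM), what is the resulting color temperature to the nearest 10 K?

6010 K

M_in = 10⁶/4600 = 217.39 mireds.
M_out = 217.39 + (-51) = 166.39 mireds.
T_out = 10⁶/166.39 = 6009.9 K → 6010 K.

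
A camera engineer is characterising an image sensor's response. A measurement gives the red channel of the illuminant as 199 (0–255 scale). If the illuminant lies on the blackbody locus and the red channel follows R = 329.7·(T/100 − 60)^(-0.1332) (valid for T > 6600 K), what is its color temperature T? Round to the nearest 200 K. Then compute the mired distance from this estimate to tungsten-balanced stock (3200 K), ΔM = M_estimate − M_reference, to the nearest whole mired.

-216 mireds

(t − 60)^(-0.1332) = 199/329.7 = 0.60358.
t − 60 = 0.60358^(1/-0.1332) = 0.60358^(-7.508) = 44.273, so t = 104.273.
T = 100·t = 10427 K → 10400 K to the nearest 200 K.
M_estimate = 10⁶/10400 = 96.15; M_reference = 10⁶/3200 = 312.50.
ΔM = 96.15 − 312.50 = -216.35 → -216 mireds.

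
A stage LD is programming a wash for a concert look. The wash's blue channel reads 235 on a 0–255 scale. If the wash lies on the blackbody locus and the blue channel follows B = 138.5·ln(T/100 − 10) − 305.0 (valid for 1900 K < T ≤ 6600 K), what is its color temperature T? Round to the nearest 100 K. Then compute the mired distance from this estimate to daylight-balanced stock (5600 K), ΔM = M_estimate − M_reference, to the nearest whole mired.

ln(t − 10) = (235 + 305.0) / 138.5 = 3.8989.
t − 10 = e^3.8989 = 49.349, so t = 59.349.
T = 100·t = 5935 K → 5900 K to the nearest 100 K.
M_estimate = 10⁶/5900 = 169.49; M_reference = 10⁶/5600 = 178.57.
ΔM = 169.49 − 178.57 = -9.08 → -9 mireds.

-9 mireds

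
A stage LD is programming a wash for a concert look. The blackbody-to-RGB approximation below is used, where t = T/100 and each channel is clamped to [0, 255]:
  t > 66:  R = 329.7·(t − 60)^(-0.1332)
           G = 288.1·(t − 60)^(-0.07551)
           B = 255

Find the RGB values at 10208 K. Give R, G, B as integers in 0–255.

R=200, G=217, B=255

t = 10208/100 = 102.08; the t > 66 branch applies.
R = 329.7·(102.08 − 60)^(-0.1332) = 329.7·42.08^(-0.1332) = 329.7·0.60768 = 200.351.
G = 288.1·(102.08 − 60)^(-0.07551) = 288.1·42.08^(-0.07551) = 288.1·0.75399 = 217.225.
B = 255 by definition for t > 66.
Rounded: (200, 217, 255).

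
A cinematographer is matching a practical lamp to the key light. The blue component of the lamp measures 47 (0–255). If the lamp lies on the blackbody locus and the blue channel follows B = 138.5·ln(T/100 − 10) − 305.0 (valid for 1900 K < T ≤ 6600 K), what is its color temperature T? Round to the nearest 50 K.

2250 K

ln(t − 10) = (47 + 305.0) / 138.5 = 2.5415.
t − 10 = e^2.5415 = 12.699, so t = 22.699.
T = 100·t = 2270 K → 2250 K to the nearest 50 K.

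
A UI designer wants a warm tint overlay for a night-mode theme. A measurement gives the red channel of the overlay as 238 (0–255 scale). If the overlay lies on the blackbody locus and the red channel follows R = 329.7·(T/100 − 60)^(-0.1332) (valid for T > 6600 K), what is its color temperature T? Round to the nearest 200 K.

7200 K

(t − 60)^(-0.1332) = 238/329.7 = 0.72187.
t − 60 = 0.72187^(1/-0.1332) = 0.72187^(-7.508) = 11.551, so t = 71.551.
T = 100·t = 7155 K → 7200 K to the nearest 200 K.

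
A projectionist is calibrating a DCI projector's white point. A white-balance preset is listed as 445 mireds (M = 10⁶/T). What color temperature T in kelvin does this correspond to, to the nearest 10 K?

T = 10⁶ / 445 = 2247.19 K → 2250 K.

2250 K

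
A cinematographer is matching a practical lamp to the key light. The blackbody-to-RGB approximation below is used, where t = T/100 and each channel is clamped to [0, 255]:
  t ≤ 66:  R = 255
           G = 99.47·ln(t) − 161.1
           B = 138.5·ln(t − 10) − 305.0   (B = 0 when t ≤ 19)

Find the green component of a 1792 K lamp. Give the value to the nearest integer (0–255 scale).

t = 1792/100 = 17.92; the t ≤ 66 branch applies.
G = 99.47·ln 17.92 − 161.1 = 99.47·2.8859 − 161.1 = 125.962.
Rounded: 126.

126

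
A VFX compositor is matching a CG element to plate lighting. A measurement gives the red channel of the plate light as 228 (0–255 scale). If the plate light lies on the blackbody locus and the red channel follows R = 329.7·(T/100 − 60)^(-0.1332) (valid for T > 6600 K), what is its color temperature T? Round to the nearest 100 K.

(t − 60)^(-0.1332) = 228/329.7 = 0.69154.
t − 60 = 0.69154^(1/-0.1332) = 0.69154^(-7.508) = 15.943, so t = 75.943.
T = 100·t = 7594 K → 7600 K to the nearest 100 K.

7600 K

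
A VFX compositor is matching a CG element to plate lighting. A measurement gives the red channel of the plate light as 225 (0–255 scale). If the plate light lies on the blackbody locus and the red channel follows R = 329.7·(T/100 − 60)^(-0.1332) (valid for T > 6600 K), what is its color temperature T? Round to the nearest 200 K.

(t − 60)^(-0.1332) = 225/329.7 = 0.68244.
t − 60 = 0.68244^(1/-0.1332) = 0.68244^(-7.508) = 17.610, so t = 77.610.
T = 100·t = 7761 K → 7800 K to the nearest 200 K.

7800 K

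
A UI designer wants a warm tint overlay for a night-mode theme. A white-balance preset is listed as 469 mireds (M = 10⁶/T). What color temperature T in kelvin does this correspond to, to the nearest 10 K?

2130 K

T = 10⁶ / 469 = 2132.20 K → 2130 K.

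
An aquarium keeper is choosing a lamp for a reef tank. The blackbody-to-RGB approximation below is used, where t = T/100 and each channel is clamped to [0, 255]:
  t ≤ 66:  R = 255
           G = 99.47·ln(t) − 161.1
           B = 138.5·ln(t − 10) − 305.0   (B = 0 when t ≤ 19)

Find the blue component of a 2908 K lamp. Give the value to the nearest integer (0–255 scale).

103

t = 2908/100 = 29.08; the t ≤ 66 branch applies.
B = 138.5·ln(29.08 − 10) − 305.0 = 138.5·ln 19.08 − 305.0 = 138.5·2.9486 − 305.0 = 103.387.
Rounded: 103.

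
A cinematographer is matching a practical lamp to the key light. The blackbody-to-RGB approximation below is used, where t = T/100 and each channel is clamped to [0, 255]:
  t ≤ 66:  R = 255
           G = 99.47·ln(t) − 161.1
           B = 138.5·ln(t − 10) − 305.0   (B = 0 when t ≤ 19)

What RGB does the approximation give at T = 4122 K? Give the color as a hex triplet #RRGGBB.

t = 4122/100 = 41.22; the t ≤ 66 branch applies.
R = 255 by definition for t ≤ 66.
G = 99.47·ln 41.22 − 161.1 = 99.47·3.7189 − 161.1 = 208.821.
B = 138.5·ln(41.22 − 10) − 305.0 = 138.5·ln 31.22 − 305.0 = 138.5·3.4411 − 305.0 = 171.587.
Rounded: (255, 209, 172).
In hex: #FFD1AC.

#FFD1AC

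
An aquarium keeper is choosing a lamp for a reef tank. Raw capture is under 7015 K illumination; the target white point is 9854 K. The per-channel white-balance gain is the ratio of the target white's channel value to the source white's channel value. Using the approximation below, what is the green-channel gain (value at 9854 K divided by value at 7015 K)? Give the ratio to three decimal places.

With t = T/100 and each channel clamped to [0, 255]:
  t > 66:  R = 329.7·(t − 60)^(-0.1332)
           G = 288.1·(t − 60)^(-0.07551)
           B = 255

At 7015 K (t = 70.15):
  G = 288.1·(70.15 − 60)^(-0.07551) = 288.1·10.15^(-0.07551) = 288.1·0.83946 = 241.849.
At 9854 K (t = 98.54):
  G = 288.1·(98.54 − 60)^(-0.07551) = 288.1·38.54^(-0.07551) = 288.1·0.75901 = 218.671.
Gain = 218.671 / 241.849 = 0.9042 → 0.904.

0.904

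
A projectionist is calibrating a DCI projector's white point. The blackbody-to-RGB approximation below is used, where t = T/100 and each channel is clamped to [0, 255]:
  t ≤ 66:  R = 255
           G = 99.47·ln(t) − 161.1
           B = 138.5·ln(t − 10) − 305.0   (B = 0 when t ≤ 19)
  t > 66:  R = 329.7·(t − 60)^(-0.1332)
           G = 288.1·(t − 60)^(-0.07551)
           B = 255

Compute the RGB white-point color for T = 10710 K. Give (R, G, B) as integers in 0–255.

(197, 215, 255)

t = 10710/100 = 107.1; the t > 66 branch applies.
R = 329.7·(107.1 − 60)^(-0.1332) = 329.7·47.1^(-0.1332) = 329.7·0.59862 = 197.366.
G = 288.1·(107.1 − 60)^(-0.07551) = 288.1·47.1^(-0.07551) = 288.1·0.74760 = 215.384.
B = 255 by definition for t > 66.
Rounded: (197, 215, 255).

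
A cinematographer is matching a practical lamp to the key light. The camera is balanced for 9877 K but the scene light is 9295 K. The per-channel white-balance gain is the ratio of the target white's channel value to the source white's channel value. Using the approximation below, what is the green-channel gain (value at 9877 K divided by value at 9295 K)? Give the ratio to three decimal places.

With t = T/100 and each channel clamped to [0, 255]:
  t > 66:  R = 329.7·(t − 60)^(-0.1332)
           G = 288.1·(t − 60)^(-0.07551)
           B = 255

0.988

At 9295 K (t = 92.95):
  G = 288.1·(92.95 − 60)^(-0.07551) = 288.1·32.95^(-0.07551) = 288.1·0.76805 = 221.274.
At 9877 K (t = 98.77):
  G = 288.1·(98.77 − 60)^(-0.07551) = 288.1·38.77^(-0.07551) = 288.1·0.75867 = 218.573.
Gain = 218.573 / 221.274 = 0.9878 → 0.988.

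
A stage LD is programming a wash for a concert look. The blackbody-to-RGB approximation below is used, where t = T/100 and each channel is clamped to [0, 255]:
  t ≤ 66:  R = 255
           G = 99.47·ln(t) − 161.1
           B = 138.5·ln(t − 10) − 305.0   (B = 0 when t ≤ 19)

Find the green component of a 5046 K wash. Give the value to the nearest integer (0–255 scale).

229

t = 5046/100 = 50.46; the t ≤ 66 branch applies.
G = 99.47·ln 50.46 − 161.1 = 99.47·3.9212 − 161.1 = 228.940.
Rounded: 229.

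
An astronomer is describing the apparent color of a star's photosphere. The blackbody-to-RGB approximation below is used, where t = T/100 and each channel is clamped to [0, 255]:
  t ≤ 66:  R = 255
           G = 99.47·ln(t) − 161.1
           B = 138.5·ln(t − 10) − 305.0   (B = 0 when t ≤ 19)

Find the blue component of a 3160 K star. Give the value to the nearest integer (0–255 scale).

121

t = 3160/100 = 31.6; the t ≤ 66 branch applies.
B = 138.5·ln(31.6 − 10) − 305.0 = 138.5·ln 21.6 − 305.0 = 138.5·3.0727 − 305.0 = 120.568.
Rounded: 121.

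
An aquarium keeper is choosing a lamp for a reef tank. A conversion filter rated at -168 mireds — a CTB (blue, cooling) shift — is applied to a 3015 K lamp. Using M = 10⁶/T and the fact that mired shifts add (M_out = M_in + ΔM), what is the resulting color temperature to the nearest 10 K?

6110 K

M_in = 10⁶/3015 = 331.67 mireds.
M_out = 331.67 + (-168) = 163.67 mireds.
T_out = 10⁶/163.67 = 6109.7 K → 6110 K.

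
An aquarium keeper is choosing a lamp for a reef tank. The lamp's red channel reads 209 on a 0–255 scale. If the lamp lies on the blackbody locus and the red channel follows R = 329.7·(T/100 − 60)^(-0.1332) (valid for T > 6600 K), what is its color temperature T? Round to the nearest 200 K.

(t − 60)^(-0.1332) = 209/329.7 = 0.63391.
t − 60 = 0.63391^(1/-0.1332) = 0.63391^(-7.508) = 30.639, so t = 90.639.
T = 100·t = 9064 K → 9000 K to the nearest 200 K.

9000 K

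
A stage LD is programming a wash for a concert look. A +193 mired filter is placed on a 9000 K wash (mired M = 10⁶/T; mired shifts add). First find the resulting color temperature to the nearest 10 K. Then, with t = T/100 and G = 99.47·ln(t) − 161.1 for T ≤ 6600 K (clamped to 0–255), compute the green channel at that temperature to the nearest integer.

186

M_in = 10⁶/9000 = 111.11; M_out = 111.11 + (+193) = 304.11.
T_out = 10⁶/304.11 = 3288.3 K → 3290 K; t = 32.9.
G = 99.47·ln 32.9 − 161.1 = 99.47·3.4935 − 161.1 = 186.396.
Rounded: 186.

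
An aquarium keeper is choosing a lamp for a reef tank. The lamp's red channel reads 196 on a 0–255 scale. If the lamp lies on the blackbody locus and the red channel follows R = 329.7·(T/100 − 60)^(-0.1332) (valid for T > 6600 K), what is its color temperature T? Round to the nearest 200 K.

11000 K

(t − 60)^(-0.1332) = 196/329.7 = 0.59448.
t − 60 = 0.59448^(1/-0.1332) = 0.59448^(-7.508) = 49.621, so t = 109.621.
T = 100·t = 10962 K → 11000 K to the nearest 200 K.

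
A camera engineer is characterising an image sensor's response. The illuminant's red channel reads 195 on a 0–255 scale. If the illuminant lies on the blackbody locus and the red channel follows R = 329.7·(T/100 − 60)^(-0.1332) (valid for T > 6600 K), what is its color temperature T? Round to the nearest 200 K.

11200 K

(t − 60)^(-0.1332) = 195/329.7 = 0.59145.
t − 60 = 0.59145^(1/-0.1332) = 0.59145^(-7.508) = 51.564, so t = 111.564.
T = 100·t = 11156 K → 11200 K to the nearest 200 K.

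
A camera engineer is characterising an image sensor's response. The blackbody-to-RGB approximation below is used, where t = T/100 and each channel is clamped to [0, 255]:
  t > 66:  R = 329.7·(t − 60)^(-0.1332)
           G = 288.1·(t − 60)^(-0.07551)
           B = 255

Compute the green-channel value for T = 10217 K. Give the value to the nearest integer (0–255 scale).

217

t = 10217/100 = 102.17; the t > 66 branch applies.
G = 288.1·(102.17 − 60)^(-0.07551) = 288.1·42.17^(-0.07551) = 288.1·0.75387 = 217.190.
Rounded: 217.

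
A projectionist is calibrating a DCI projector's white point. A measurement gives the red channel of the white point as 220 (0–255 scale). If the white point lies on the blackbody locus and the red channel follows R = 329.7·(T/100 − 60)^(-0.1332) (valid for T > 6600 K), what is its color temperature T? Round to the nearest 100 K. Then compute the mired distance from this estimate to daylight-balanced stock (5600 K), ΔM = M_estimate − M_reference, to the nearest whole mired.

-55 mireds

(t − 60)^(-0.1332) = 220/329.7 = 0.66727.
t − 60 = 0.66727^(1/-0.1332) = 0.66727^(-7.508) = 20.847, so t = 80.847.
T = 100·t = 8085 K → 8100 K to the nearest 100 K.
M_estimate = 10⁶/8100 = 123.46; M_reference = 10⁶/5600 = 178.57.
ΔM = 123.46 − 178.57 = -55.11 → -55 mireds.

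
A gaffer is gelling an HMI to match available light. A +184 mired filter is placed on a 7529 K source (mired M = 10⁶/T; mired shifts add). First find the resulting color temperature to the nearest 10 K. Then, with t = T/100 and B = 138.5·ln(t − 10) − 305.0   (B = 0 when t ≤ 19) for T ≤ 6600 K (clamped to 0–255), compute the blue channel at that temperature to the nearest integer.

121

M_in = 10⁶/7529 = 132.82; M_out = 132.82 + (+184) = 316.82.
T_out = 10⁶/316.82 = 3156.4 K → 3160 K; t = 31.6.
B = 138.5·ln(31.6 − 10) − 305.0 = 138.5·ln 21.6 − 305.0 = 138.5·3.0727 − 305.0 = 120.568.
Rounded: 121.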